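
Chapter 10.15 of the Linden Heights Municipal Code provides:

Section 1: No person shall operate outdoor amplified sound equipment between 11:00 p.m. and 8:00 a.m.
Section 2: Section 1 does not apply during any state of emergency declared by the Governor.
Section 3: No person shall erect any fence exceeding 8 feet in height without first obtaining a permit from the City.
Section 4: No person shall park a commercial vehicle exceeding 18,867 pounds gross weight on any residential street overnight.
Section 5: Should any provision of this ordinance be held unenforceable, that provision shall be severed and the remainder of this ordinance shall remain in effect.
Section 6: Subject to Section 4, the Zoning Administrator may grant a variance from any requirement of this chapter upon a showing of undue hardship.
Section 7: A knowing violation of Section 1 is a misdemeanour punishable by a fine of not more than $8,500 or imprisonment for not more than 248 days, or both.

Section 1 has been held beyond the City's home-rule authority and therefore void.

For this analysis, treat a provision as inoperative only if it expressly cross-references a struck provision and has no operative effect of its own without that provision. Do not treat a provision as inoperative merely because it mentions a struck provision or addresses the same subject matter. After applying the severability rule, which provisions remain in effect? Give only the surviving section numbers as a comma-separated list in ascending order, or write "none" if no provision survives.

3, 4, 5, 6

Section 1 is struck. Section 2 has no operative effect of its own apart from Section 1 and is therefore inoperative. The only function of Section 7 is the criminal penalty for violating Section 1, so it cannot stand once Section 1 is removed. Under the severability clause in Section 5, the remaining provisions continue in force. The provisions still in force are Section 3, Section 4, Section 5, and Section 6.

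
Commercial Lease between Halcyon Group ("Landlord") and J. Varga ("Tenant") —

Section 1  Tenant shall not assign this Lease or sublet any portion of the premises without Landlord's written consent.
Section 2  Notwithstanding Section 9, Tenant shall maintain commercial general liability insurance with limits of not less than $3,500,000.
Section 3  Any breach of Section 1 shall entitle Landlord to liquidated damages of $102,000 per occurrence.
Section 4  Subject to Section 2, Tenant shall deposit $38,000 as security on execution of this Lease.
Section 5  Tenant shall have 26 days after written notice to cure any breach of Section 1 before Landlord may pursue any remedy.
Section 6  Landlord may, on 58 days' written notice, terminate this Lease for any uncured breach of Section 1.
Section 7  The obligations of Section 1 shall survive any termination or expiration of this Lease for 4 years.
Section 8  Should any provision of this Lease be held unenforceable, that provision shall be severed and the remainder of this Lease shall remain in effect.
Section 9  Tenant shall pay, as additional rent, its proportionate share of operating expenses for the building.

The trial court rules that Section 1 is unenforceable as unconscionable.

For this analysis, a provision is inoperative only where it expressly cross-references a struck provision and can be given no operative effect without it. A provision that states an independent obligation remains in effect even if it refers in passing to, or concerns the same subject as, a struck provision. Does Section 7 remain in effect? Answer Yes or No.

Section 1 is struck. Section 3 operates only by reference to Section 1, so it falls with Section 1. The only function of Section 5 is the cure period for breach of Section 1, so it cannot stand once Section 1 is removed. Section 6 operates only by reference to Section 1, so it falls with Section 1. The only function of Section 7 is the survival period for Section 1, so it cannot stand once Section 1 is removed. Section 8 is a severability clause and preserves every provision that can still be given independent effect. That leaves Section 2, Section 4, Section 8, and Section 9 in effect. Section 7 is among the inoperative provisions, so the answer is no.

No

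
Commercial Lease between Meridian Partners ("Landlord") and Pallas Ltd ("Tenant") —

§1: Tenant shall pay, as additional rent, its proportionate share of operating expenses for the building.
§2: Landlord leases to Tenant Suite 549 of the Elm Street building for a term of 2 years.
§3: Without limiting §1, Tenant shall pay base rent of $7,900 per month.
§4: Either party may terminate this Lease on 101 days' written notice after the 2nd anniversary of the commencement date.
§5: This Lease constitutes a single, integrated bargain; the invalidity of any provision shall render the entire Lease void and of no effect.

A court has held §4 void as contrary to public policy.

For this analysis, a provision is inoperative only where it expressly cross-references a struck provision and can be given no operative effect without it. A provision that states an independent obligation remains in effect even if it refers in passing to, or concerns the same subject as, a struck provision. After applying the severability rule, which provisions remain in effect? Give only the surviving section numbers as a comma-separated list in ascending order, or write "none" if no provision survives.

§4 is struck. No other provision's operative terms depend on §4. §5 provides that the Lease is not severable, so the invalidity of any one provision voids the entire Lease. No provision of the Lease survives.

none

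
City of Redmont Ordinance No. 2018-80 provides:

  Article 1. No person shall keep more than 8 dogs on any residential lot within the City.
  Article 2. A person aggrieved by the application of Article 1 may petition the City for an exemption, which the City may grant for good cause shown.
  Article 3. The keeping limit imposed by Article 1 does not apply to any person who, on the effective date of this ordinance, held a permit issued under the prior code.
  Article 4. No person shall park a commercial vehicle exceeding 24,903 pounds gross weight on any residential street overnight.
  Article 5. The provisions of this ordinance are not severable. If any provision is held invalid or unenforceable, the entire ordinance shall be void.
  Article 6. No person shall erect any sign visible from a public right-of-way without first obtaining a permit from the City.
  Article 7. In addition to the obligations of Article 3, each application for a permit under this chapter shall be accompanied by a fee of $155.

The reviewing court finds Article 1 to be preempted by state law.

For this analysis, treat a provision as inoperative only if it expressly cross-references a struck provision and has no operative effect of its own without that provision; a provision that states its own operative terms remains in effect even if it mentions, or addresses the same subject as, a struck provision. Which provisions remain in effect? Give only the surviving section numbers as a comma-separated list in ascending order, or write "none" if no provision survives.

none

Article 1 is struck. Article 2 has no operative effect of its own apart from Article 1 and is therefore inoperative. The only function of Article 3 is the grandfather exemption from Article 1, so it cannot stand once Article 1 is removed. Article 5 provides that the ordinance is not severable, so the invalidity of any one provision voids the entire ordinance. No provision of the ordinance survives.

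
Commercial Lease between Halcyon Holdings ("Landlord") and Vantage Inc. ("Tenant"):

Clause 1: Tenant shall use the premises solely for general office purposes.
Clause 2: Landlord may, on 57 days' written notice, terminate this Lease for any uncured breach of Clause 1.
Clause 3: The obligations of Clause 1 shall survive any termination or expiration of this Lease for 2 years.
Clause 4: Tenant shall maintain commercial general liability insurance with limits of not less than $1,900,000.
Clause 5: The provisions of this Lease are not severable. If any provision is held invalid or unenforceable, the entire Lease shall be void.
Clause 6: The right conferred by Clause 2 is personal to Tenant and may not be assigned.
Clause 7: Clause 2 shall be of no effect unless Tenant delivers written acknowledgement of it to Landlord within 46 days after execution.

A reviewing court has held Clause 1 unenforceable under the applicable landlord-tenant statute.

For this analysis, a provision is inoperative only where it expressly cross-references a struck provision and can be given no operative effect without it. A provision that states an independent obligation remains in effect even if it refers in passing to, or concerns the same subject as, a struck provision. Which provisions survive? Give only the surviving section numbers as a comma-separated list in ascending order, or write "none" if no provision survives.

none

Clause 1 is struck. The only function of Clause 2 is the termination right for breach of Clause 1, so it cannot stand once Clause 1 is removed. Clause 3 merely fixes the survival period for Clause 1; with Clause 1 gone it has nothing to operate on and falls away. Clause 6 operates only by reference to Clause 2, so it falls with Clause 2. The only function of Clause 7 is the acknowledgement condition for Clause 2, so it cannot stand once Clause 2 is removed. Clause 5 provides that the Lease is not severable, so the invalidity of any one provision voids the entire Lease. No provision of the Lease survives.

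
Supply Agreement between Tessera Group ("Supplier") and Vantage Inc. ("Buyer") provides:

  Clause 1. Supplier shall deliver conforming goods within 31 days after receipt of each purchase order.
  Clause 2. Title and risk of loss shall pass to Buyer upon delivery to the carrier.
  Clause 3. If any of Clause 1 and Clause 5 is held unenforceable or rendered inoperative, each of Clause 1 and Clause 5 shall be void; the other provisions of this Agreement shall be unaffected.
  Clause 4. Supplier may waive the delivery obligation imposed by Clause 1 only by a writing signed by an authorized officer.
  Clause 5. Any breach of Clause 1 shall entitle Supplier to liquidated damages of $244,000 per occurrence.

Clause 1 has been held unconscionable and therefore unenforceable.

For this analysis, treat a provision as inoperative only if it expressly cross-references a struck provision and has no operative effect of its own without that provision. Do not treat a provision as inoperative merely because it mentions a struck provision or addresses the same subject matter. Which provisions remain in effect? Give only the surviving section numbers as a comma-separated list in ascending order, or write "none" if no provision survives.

2, 3

Clause 1 is struck. Clause 4 merely fixes the waiver condition for Clause 1; with Clause 1 gone it has nothing to operate on and falls away. Clause 5 operates only by reference to Clause 1, so it falls with Clause 1. Clause 3 declares Clause 1 and Clause 5 mutually dependent; since one of them has fallen, all of them are of no effect. The remainder continues in force under Clause 3. The provisions still in force are Clause 2 and Clause 3.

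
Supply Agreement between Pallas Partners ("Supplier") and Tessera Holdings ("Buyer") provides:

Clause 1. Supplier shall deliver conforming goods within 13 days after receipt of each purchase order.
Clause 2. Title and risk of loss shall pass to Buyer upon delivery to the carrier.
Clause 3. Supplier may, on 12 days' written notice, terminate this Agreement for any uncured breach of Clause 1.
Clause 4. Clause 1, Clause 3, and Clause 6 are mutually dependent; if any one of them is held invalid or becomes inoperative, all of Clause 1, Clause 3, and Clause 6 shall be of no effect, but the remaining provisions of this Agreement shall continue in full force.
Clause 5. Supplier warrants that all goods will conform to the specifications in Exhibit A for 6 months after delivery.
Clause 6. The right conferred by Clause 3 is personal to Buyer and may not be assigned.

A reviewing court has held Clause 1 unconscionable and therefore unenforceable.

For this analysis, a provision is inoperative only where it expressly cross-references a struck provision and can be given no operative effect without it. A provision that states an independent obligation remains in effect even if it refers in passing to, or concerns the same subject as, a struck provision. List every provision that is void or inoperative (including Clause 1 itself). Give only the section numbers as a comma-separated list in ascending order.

1, 3, 6

Clause 1 is struck. Clause 3 merely fixes the termination right for breach of Clause 1; with Clause 1 gone it has nothing to operate on and falls away. Clause 6 merely fixes the non-assignment of Clause 3; with Clause 3 gone it has nothing to operate on and falls away. Clause 4 declares Clause 1, Clause 3, and Clause 6 mutually dependent; since one of them has fallen, all of them are of no effect. The remainder continues in force under Clause 4. The provisions still in force are Clause 2, Clause 4, and Clause 5.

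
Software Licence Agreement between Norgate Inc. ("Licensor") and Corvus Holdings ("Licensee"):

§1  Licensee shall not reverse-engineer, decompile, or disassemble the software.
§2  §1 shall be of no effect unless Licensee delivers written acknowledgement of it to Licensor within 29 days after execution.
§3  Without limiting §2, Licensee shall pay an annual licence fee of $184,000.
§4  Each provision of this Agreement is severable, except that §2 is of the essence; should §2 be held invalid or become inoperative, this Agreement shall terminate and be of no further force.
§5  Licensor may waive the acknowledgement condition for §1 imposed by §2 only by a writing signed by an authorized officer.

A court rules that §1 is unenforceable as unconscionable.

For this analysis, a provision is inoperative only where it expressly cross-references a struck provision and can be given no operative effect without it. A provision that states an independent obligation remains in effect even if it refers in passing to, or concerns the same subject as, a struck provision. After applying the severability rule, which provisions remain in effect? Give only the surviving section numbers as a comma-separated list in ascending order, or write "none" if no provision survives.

§1 is struck. The only function of §2 is the acknowledgement condition for §1, so it cannot stand once §1 is removed. The only function of §5 is the waiver condition for §2, so it cannot stand once §2 is removed. §4 makes §2 an essential term, and §2 has been rendered inoperative by the cascade; under §4, the entire Agreement is therefore void. No provision of the Agreement survives.

none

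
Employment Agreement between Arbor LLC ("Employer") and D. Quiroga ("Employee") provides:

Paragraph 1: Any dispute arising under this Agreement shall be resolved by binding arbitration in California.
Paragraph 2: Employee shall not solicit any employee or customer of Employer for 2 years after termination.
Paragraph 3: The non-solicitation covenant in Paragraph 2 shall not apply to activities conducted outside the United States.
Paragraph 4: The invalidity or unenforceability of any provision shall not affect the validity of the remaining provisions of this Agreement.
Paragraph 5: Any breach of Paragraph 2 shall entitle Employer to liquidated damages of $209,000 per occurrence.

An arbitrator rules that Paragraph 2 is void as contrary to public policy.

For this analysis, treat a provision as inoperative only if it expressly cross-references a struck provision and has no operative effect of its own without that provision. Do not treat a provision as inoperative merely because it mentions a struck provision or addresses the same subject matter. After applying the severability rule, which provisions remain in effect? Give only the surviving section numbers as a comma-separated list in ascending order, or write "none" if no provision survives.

Paragraph 2 is struck. The whole of Paragraph 3 is the carve-out from the non-solicitation covenant, defined by reference to Paragraph 2, so Paragraph 3 cannot stand once Paragraph 2 is removed. Paragraph 5 does nothing except set the liquidated-damages amount by reference to Paragraph 2; with Paragraph 2 gone it has no independent effect and is inoperative. Paragraph 4 is a severability clause and preserves every provision that can still be given independent effect. Paragraph 1 and Paragraph 4 remain in effect.

1, 4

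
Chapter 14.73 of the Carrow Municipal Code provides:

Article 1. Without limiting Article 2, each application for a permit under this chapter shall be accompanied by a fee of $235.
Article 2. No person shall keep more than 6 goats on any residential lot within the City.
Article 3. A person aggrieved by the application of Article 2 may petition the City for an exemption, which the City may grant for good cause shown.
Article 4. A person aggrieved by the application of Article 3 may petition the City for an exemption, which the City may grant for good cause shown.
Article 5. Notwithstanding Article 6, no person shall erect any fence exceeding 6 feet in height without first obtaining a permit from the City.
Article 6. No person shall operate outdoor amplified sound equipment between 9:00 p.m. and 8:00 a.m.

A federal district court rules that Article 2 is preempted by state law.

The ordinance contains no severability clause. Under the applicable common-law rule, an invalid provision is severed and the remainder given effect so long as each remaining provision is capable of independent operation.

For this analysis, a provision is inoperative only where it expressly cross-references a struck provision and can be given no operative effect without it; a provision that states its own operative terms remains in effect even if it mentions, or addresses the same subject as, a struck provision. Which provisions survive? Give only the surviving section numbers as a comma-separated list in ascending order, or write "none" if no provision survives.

1, 5, 6

Article 2 is struck. Article 3 has no operative effect of its own apart from Article 2 and is therefore inoperative. Article 4 operates only by reference to Article 3, so it falls with Article 3. Although Article 1 refers to Article 2, its operative terms do not depend on Article 2, so it remains in effect. Under the stated default rule, only provisions that cannot operate independently fall away; the rest are enforced. That leaves Article 1, Article 5, and Article 6 in effect.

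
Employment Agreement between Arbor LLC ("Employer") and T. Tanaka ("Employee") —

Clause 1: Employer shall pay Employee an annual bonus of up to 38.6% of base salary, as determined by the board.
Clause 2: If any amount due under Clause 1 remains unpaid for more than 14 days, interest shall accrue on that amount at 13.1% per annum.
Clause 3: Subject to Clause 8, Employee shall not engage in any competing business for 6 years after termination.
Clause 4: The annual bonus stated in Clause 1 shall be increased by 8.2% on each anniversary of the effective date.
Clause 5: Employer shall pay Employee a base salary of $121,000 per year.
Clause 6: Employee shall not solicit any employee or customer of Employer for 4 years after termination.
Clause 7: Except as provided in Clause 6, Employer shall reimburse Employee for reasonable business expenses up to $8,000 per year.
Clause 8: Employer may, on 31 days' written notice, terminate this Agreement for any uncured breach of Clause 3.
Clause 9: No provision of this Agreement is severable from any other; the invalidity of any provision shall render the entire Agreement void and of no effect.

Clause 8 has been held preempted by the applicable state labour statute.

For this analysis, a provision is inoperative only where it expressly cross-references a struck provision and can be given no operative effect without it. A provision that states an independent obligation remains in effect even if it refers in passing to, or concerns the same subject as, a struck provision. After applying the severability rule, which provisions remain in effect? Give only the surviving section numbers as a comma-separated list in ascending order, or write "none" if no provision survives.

none

Clause 8 is struck. Nothing else in the Agreement is defined by reference to Clause 8. Clause 9 provides that the Agreement is not severable, so the invalidity of any one provision voids the entire Agreement. No provision of the Agreement survives.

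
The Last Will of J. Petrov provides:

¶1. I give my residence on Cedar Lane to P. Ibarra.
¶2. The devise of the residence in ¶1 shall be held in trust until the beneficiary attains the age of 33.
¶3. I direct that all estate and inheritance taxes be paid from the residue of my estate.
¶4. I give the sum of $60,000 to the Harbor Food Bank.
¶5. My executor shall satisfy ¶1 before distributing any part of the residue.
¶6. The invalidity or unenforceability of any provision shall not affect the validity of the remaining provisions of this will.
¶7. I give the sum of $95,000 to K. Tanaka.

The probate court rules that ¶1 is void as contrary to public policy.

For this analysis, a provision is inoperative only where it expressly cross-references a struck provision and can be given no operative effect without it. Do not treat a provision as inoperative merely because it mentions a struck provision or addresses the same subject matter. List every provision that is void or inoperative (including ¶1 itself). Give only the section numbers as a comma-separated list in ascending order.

¶1 is struck. ¶2 operates only by reference to ¶1, so it falls with ¶1. ¶5 operates only by reference to ¶1, so it falls with ¶1. ¶6 is a severability clause and preserves every provision that can still be given independent effect. ¶3, ¶4, ¶6, and ¶7 remain in effect.

1, 2, 5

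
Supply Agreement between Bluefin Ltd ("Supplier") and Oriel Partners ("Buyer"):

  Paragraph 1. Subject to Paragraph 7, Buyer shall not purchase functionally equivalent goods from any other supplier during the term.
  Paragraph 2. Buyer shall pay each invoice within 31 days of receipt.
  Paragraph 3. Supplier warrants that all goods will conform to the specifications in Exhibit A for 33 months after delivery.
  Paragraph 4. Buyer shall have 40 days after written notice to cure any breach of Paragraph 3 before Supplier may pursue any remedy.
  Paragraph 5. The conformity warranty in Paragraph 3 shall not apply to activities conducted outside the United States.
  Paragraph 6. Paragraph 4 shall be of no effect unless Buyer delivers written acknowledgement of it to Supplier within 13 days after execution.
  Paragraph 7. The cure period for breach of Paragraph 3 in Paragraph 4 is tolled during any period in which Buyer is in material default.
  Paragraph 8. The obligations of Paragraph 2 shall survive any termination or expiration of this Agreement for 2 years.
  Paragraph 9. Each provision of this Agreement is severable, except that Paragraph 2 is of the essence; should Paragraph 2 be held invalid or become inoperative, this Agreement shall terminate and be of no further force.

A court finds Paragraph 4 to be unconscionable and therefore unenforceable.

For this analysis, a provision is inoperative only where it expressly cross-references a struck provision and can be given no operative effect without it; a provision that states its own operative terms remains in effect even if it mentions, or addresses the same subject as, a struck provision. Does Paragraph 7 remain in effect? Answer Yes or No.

Paragraph 4 is struck. Paragraph 6 has no operative effect of its own apart from Paragraph 4 and is therefore inoperative. Paragraph 7 has no operative effect of its own apart from Paragraph 4 and is therefore inoperative. Paragraph 1 mentions Paragraph 7 but its own obligation stands independently of Paragraph 7, so Paragraph 1 is not affected. Paragraph 9 makes Paragraph 2 an essential term, but Paragraph 2 is unaffected, so the severability proviso in Paragraph 9 preserves the remaining provisions. Paragraph 1, Paragraph 2, Paragraph 3, Paragraph 5, Paragraph 8, and Paragraph 9 remain in effect. Paragraph 7 is among the inoperative provisions, so the answer is no.

No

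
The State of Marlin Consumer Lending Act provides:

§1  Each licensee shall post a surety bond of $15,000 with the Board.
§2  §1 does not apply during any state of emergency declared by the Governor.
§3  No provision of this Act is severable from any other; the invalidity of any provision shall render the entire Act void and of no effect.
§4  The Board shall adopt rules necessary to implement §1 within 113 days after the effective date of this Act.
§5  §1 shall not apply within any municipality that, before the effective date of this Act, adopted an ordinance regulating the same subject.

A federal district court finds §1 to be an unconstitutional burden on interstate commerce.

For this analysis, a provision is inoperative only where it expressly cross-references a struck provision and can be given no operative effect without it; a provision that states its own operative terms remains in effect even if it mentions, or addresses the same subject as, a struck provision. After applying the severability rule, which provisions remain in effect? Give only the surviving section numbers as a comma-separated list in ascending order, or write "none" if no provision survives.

§1 is struck. §2 merely fixes the emergency suspension of §1; with §1 gone it has nothing to operate on and falls away. §4 merely fixes the rulemaking mandate for §1; with §1 gone it has nothing to operate on and falls away. §5 operates only by reference to §1, so it falls with §1. §3 provides that the Act is not severable, so the invalidity of any one provision voids the entire Act. No provision of the Act survives.

none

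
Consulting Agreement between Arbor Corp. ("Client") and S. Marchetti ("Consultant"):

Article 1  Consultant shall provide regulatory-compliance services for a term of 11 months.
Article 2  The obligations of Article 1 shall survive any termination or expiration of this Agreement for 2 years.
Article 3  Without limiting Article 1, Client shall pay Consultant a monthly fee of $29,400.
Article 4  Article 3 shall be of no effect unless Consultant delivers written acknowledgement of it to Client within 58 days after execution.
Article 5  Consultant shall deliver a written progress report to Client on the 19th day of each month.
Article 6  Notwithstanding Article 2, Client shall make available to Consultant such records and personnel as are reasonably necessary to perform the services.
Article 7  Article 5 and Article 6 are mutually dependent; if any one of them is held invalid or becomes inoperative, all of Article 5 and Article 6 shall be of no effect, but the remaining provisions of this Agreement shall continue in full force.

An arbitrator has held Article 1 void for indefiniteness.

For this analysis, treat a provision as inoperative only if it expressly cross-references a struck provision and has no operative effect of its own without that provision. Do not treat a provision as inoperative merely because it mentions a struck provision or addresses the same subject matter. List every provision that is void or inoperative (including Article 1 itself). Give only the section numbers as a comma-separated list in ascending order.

Article 1 is struck. Article 2 merely fixes the survival period for Article 1; with Article 1 gone it has nothing to operate on and falls away. Although Article 3 refers to Article 1, its operative terms do not depend on Article 1, so it remains in effect. Article 6 mentions Article 2 but its own obligation stands independently of Article 2, so Article 6 is not affected. Article 7 ties Article 5 and Article 6 together, but none of those is affected here; the remaining provisions continue in force under Article 7. The provisions still in force are Article 3, Article 4, Article 5, Article 6, and Article 7.

1, 2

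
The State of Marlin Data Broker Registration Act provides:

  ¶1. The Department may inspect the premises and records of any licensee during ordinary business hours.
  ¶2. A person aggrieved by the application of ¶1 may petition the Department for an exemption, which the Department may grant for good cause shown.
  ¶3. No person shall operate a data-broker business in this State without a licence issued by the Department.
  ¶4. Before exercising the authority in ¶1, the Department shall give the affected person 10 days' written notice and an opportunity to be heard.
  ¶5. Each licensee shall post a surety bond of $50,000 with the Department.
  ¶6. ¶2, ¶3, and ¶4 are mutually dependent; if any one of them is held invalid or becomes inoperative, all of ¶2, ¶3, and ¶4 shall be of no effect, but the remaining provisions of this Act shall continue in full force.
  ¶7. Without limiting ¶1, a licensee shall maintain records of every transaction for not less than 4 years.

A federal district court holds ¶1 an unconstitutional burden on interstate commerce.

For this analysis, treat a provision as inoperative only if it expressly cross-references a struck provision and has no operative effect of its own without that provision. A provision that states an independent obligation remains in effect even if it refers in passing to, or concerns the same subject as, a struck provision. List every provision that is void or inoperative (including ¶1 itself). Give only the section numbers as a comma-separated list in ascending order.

¶1 is struck. ¶2 operates only by reference to ¶1, so it falls with ¶1. ¶4 merely fixes the notice-and-hearing requirement for ¶1; with ¶1 gone it has nothing to operate on and falls away. ¶7 mentions ¶1 but its own obligation stands independently of ¶1, so ¶7 is not affected. ¶6 declares ¶2, ¶3, and ¶4 mutually dependent; since one of them has fallen, all of them are of no effect. That brings down ¶3 as well. The remainder continues in force under ¶6. ¶5, ¶6, and ¶7 remain in effect.

1, 2, 3, 4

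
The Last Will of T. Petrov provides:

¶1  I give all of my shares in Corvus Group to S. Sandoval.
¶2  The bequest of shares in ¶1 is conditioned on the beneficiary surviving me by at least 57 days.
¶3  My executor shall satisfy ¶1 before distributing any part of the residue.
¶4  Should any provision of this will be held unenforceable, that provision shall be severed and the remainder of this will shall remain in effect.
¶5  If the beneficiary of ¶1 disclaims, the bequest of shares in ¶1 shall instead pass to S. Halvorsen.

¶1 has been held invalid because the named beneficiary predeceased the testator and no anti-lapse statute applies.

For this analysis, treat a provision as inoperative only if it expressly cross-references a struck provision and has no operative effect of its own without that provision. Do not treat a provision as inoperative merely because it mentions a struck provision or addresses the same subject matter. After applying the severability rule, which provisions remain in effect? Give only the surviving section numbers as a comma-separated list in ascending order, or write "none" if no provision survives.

4

¶1 is struck. ¶2 operates only by reference to ¶1, so it falls with ¶1. ¶3 merely fixes the priority direction for ¶1; with ¶1 gone it has nothing to operate on and falls away. ¶5 operates only by reference to ¶1, so it falls with ¶1. Under the severability clause in ¶4, the remaining provisions continue in force. Only ¶4 remains in effect.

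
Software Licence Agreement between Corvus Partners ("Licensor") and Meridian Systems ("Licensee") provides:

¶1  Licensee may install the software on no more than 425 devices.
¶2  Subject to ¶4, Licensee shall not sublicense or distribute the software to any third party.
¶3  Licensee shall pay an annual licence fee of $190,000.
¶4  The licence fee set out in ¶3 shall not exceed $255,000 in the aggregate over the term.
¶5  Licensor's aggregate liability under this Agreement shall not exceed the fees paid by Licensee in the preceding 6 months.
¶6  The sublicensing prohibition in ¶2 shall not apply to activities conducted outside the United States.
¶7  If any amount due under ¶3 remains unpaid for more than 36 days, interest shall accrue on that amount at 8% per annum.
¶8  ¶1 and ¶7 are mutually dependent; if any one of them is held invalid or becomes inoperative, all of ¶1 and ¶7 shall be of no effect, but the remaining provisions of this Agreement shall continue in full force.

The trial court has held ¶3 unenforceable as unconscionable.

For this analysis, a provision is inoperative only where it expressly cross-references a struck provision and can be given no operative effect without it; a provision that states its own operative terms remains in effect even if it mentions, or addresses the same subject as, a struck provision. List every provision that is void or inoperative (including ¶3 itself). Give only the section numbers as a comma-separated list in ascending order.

1, 3, 4, 7

¶3 is struck. ¶4 operates only by reference to ¶3, so it falls with ¶3. ¶7 does nothing except set the default interest on the licence fee by reference to ¶3; with ¶3 gone it has no independent effect and is inoperative. Although ¶2 refers to ¶4, its operative terms do not depend on ¶4, so it remains in effect. ¶8 declares ¶1 and ¶7 mutually dependent; since one of them has fallen, all of them are of no effect. That brings down ¶1 as well. The remainder continues in force under ¶8. That leaves ¶2, ¶5, ¶6, and ¶8 in effect.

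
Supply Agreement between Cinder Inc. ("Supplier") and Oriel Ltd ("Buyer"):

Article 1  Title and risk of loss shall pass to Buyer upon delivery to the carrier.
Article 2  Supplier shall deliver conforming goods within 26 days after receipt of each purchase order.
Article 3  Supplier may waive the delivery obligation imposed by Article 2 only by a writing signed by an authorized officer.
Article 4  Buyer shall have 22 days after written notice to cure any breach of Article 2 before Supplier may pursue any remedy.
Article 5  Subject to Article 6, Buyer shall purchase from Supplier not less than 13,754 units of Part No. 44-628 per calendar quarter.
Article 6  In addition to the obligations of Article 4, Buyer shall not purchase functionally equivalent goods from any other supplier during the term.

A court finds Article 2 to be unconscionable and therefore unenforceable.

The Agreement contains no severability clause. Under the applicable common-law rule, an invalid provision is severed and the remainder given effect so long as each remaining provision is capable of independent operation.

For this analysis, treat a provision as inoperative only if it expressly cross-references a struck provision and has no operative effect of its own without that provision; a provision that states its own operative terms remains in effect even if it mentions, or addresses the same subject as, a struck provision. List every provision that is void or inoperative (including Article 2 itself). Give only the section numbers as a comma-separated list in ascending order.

2, 3, 4

Article 2 is struck. Article 3 merely fixes the waiver condition for Article 2; with Article 2 gone it has nothing to operate on and falls away. Article 4 merely fixes the cure period for breach of Article 2; with Article 2 gone it has nothing to operate on and falls away. Although Article 6 refers to Article 4, its operative terms do not depend on Article 4, so it remains in effect. Under the stated default rule, only provisions that cannot operate independently fall away; the rest are enforced. The provisions still in force are Article 1, Article 5, and Article 6.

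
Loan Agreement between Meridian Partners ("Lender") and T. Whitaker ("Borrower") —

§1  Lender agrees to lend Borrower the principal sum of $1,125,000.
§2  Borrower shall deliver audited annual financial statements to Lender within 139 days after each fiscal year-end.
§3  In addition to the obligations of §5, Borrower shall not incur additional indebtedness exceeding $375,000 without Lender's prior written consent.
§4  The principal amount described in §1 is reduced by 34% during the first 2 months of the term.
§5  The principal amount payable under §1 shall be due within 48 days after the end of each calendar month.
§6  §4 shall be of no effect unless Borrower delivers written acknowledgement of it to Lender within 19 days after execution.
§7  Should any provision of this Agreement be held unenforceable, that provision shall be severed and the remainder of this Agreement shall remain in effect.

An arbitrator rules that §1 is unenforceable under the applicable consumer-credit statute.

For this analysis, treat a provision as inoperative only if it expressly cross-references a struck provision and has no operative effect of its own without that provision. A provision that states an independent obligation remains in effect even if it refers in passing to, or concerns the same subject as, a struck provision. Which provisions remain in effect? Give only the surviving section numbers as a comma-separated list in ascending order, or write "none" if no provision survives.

§1 is struck. §4 does nothing except set the introductory reduction to the principal amount by reference to §1; with §1 gone it has no independent effect and is inoperative. §5 operates only by reference to §1, so it falls with §1. The only function of §6 is the acknowledgement condition for §4, so it cannot stand once §4 is removed. §3 mentions §5 but its own obligation stands independently of §5, so §3 is not affected. Under the severability clause in §7, the remaining provisions continue in force. That leaves §2, §3, and §7 in effect.

2, 3, 7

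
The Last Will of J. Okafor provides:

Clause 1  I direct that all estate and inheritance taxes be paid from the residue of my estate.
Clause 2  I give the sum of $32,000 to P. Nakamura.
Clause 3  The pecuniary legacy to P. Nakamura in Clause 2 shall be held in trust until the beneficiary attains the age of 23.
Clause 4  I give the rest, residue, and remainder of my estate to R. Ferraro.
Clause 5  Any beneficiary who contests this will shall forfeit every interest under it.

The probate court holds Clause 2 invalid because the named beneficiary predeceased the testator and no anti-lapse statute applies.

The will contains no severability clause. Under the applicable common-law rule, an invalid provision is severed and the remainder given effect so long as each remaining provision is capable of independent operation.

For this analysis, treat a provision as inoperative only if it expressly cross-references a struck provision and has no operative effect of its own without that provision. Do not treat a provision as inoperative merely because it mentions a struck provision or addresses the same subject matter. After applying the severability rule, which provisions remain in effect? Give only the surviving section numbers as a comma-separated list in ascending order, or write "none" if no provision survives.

Clause 2 is struck. Clause 3 has no operative effect of its own apart from Clause 2 and is therefore inoperative. Under the stated default rule, only provisions that cannot operate independently fall away; the rest are enforced. The provisions still in force are Clause 1, Clause 4, and Clause 5.

1, 4, 5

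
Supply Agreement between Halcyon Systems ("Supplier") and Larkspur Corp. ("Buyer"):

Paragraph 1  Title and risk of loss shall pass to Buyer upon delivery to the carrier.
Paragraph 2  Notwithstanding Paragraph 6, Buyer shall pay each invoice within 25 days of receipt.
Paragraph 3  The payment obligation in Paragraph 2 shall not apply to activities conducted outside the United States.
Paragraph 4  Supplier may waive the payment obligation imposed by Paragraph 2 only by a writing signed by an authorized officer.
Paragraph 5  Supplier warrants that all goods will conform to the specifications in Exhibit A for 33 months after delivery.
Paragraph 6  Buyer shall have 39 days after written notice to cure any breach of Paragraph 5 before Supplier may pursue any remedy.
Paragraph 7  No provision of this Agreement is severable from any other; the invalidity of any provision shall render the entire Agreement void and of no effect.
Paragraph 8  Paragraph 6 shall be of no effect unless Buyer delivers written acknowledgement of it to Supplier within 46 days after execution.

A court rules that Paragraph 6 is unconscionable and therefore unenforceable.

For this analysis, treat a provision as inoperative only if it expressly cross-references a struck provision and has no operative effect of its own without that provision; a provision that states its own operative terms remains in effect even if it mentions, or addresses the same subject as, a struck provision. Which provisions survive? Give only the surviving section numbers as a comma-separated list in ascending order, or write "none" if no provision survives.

none

Paragraph 6 is struck. The only function of Paragraph 8 is the acknowledgement condition for Paragraph 6, so it cannot stand once Paragraph 6 is removed. Paragraph 7 provides that the Agreement is not severable, so the invalidity of any one provision voids the entire Agreement. No provision of the Agreement survives.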